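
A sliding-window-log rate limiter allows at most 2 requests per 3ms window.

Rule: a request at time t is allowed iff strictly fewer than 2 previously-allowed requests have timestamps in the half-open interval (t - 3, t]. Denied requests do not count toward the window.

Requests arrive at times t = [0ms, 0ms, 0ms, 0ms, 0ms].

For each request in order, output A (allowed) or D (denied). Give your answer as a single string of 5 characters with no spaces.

Answer: AADDD

Derivation:
Tracking allowed requests in the window:
  req#1 t=0ms: ALLOW
  req#2 t=0ms: ALLOW
  req#3 t=0ms: DENY
  req#4 t=0ms: DENY
  req#5 t=0ms: DENY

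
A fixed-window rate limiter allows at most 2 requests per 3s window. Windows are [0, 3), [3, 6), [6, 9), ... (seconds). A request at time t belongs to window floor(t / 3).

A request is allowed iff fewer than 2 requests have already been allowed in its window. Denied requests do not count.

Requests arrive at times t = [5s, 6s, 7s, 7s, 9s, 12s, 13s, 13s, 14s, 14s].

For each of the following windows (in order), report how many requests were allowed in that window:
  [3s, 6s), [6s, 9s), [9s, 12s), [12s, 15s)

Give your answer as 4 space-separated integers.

Processing requests:
  req#1 t=5s (window 1): ALLOW
  req#2 t=6s (window 2): ALLOW
  req#3 t=7s (window 2): ALLOW
  req#4 t=7s (window 2): DENY
  req#5 t=9s (window 3): ALLOW
  req#6 t=12s (window 4): ALLOW
  req#7 t=13s (window 4): ALLOW
  req#8 t=13s (window 4): DENY
  req#9 t=14s (window 4): DENY
  req#10 t=14s (window 4): DENY

Allowed counts by window: 1 2 1 2

Answer: 1 2 1 2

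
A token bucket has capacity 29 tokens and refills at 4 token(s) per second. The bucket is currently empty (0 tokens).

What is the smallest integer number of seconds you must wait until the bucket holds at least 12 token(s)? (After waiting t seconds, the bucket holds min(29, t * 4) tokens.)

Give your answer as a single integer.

Need t * 4 >= 12, so t >= 12/4.
Smallest integer t = ceil(12/4) = 3.

Answer: 3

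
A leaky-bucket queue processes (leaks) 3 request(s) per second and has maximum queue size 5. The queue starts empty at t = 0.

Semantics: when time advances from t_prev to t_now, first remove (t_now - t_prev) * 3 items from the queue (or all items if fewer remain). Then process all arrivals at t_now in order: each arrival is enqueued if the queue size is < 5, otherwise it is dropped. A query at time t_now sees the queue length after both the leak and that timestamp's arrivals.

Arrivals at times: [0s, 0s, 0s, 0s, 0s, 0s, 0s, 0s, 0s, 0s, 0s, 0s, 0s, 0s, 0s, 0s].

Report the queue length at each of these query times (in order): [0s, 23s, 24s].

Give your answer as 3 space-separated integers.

Answer: 5 0 0

Derivation:
Queue lengths at query times:
  query t=0s: backlog = 5
  query t=23s: backlog = 0
  query t=24s: backlog = 0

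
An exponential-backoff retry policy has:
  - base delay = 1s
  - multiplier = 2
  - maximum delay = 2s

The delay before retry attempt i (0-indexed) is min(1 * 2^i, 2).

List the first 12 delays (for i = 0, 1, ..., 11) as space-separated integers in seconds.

Answer: 1 2 2 2 2 2 2 2 2 2 2 2

Derivation:
Computing each delay:
  i=0: min(1*2^0, 2) = 1
  i=1: min(1*2^1, 2) = 2
  i=2: min(1*2^2, 2) = 2
  i=3: min(1*2^3, 2) = 2
  i=4: min(1*2^4, 2) = 2
  i=5: min(1*2^5, 2) = 2
  i=6: min(1*2^6, 2) = 2
  i=7: min(1*2^7, 2) = 2
  i=8: min(1*2^8, 2) = 2
  i=9: min(1*2^9, 2) = 2
  i=10: min(1*2^10, 2) = 2
  i=11: min(1*2^11, 2) = 2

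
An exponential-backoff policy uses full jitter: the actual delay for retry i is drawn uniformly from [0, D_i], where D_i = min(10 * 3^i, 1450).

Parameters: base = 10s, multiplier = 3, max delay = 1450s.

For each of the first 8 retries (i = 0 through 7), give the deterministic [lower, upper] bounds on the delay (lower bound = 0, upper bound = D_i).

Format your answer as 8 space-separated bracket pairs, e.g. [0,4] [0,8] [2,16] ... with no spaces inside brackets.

Computing bounds per retry:
  i=0: D_i=min(10*3^0,1450)=10, bounds=[0,10]
  i=1: D_i=min(10*3^1,1450)=30, bounds=[0,30]
  i=2: D_i=min(10*3^2,1450)=90, bounds=[0,90]
  i=3: D_i=min(10*3^3,1450)=270, bounds=[0,270]
  i=4: D_i=min(10*3^4,1450)=810, bounds=[0,810]
  i=5: D_i=min(10*3^5,1450)=1450, bounds=[0,1450]
  i=6: D_i=min(10*3^6,1450)=1450, bounds=[0,1450]
  i=7: D_i=min(10*3^7,1450)=1450, bounds=[0,1450]

Answer: [0,10] [0,30] [0,90] [0,270] [0,810] [0,1450] [0,1450] [0,1450]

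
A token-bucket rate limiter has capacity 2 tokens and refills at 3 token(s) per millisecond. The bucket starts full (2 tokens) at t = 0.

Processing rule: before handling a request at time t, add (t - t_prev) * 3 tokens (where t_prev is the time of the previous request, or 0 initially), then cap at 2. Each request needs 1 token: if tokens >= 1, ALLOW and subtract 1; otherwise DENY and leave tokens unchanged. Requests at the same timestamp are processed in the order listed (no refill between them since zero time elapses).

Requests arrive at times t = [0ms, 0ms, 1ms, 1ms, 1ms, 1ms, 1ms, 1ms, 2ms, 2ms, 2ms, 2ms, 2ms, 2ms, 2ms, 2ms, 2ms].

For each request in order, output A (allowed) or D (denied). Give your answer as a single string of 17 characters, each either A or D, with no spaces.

Answer: AAAADDDDAADDDDDDD

Derivation:
Simulating step by step:
  req#1 t=0ms: ALLOW
  req#2 t=0ms: ALLOW
  req#3 t=1ms: ALLOW
  req#4 t=1ms: ALLOW
  req#5 t=1ms: DENY
  req#6 t=1ms: DENY
  req#7 t=1ms: DENY
  req#8 t=1ms: DENY
  req#9 t=2ms: ALLOW
  req#10 t=2ms: ALLOW
  req#11 t=2ms: DENY
  req#12 t=2ms: DENY
  req#13 t=2ms: DENY
  req#14 t=2ms: DENY
  req#15 t=2ms: DENY
  req#16 t=2ms: DENY
  req#17 t=2ms: DENY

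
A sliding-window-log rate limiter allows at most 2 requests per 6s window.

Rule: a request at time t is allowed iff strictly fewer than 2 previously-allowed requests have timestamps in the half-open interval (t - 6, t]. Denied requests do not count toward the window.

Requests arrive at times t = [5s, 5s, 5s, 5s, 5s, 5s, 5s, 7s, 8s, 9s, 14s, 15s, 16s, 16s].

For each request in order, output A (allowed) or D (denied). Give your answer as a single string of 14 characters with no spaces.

Answer: AADDDDDDDDAADD

Derivation:
Tracking allowed requests in the window:
  req#1 t=5s: ALLOW
  req#2 t=5s: ALLOW
  req#3 t=5s: DENY
  req#4 t=5s: DENY
  req#5 t=5s: DENY
  req#6 t=5s: DENY
  req#7 t=5s: DENY
  req#8 t=7s: DENY
  req#9 t=8s: DENY
  req#10 t=9s: DENY
  req#11 t=14s: ALLOW
  req#12 t=15s: ALLOW
  req#13 t=16s: DENY
  req#14 t=16s: DENY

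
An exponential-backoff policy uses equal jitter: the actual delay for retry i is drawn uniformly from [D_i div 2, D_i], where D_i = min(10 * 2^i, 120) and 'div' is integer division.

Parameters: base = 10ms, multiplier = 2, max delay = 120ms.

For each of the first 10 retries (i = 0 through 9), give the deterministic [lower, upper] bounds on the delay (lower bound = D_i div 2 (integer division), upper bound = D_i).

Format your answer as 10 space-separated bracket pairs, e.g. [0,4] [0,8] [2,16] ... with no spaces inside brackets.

Answer: [5,10] [10,20] [20,40] [40,80] [60,120] [60,120] [60,120] [60,120] [60,120] [60,120]

Derivation:
Computing bounds per retry:
  i=0: D_i=min(10*2^0,120)=10, bounds=[5,10]
  i=1: D_i=min(10*2^1,120)=20, bounds=[10,20]
  i=2: D_i=min(10*2^2,120)=40, bounds=[20,40]
  i=3: D_i=min(10*2^3,120)=80, bounds=[40,80]
  i=4: D_i=min(10*2^4,120)=120, bounds=[60,120]
  i=5: D_i=min(10*2^5,120)=120, bounds=[60,120]
  i=6: D_i=min(10*2^6,120)=120, bounds=[60,120]
  i=7: D_i=min(10*2^7,120)=120, bounds=[60,120]
  i=8: D_i=min(10*2^8,120)=120, bounds=[60,120]
  i=9: D_i=min(10*2^9,120)=120, bounds=[60,120]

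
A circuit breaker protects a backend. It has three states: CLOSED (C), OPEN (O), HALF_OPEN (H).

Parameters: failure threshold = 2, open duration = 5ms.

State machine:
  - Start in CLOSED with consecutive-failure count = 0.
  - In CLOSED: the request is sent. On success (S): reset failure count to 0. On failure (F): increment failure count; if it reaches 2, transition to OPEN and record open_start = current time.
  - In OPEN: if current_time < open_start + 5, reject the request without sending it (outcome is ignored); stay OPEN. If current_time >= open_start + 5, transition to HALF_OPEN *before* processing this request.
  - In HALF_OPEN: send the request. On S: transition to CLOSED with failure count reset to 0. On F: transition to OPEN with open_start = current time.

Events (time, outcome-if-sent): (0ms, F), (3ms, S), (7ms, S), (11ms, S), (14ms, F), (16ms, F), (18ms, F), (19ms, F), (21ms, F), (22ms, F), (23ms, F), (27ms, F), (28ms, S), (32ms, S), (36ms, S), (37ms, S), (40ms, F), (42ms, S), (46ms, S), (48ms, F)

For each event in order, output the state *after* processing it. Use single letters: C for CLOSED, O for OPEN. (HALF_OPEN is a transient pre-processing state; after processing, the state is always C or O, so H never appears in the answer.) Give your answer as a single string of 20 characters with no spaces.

Answer: CCCCCOOOOOOOOCCCCCCC

Derivation:
State after each event:
  event#1 t=0ms outcome=F: state=CLOSED
  event#2 t=3ms outcome=S: state=CLOSED
  event#3 t=7ms outcome=S: state=CLOSED
  event#4 t=11ms outcome=S: state=CLOSED
  event#5 t=14ms outcome=F: state=CLOSED
  event#6 t=16ms outcome=F: state=OPEN
  event#7 t=18ms outcome=F: state=OPEN
  event#8 t=19ms outcome=F: state=OPEN
  event#9 t=21ms outcome=F: state=OPEN
  event#10 t=22ms outcome=F: state=OPEN
  event#11 t=23ms outcome=F: state=OPEN
  event#12 t=27ms outcome=F: state=OPEN
  event#13 t=28ms outcome=S: state=OPEN
  event#14 t=32ms outcome=S: state=CLOSED
  event#15 t=36ms outcome=S: state=CLOSED
  event#16 t=37ms outcome=S: state=CLOSED
  event#17 t=40ms outcome=F: state=CLOSED
  event#18 t=42ms outcome=S: state=CLOSED
  event#19 t=46ms outcome=S: state=CLOSED
  event#20 t=48ms outcome=F: state=CLOSED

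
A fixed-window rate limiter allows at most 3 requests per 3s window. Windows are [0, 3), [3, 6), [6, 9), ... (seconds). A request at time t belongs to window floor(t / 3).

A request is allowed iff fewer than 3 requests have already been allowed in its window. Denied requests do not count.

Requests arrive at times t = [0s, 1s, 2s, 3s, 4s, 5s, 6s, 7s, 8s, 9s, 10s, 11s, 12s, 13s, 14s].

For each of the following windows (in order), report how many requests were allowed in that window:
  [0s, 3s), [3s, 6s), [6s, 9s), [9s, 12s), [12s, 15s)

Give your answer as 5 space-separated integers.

Answer: 3 3 3 3 3

Derivation:
Processing requests:
  req#1 t=0s (window 0): ALLOW
  req#2 t=1s (window 0): ALLOW
  req#3 t=2s (window 0): ALLOW
  req#4 t=3s (window 1): ALLOW
  req#5 t=4s (window 1): ALLOW
  req#6 t=5s (window 1): ALLOW
  req#7 t=6s (window 2): ALLOW
  req#8 t=7s (window 2): ALLOW
  req#9 t=8s (window 2): ALLOW
  req#10 t=9s (window 3): ALLOW
  req#11 t=10s (window 3): ALLOW
  req#12 t=11s (window 3): ALLOW
  req#13 t=12s (window 4): ALLOW
  req#14 t=13s (window 4): ALLOW
  req#15 t=14s (window 4): ALLOW

Allowed counts by window: 3 3 3 3 3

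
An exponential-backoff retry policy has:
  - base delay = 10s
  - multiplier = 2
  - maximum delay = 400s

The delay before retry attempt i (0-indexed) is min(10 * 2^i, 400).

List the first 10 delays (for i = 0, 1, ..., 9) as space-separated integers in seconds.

Computing each delay:
  i=0: min(10*2^0, 400) = 10
  i=1: min(10*2^1, 400) = 20
  i=2: min(10*2^2, 400) = 40
  i=3: min(10*2^3, 400) = 80
  i=4: min(10*2^4, 400) = 160
  i=5: min(10*2^5, 400) = 320
  i=6: min(10*2^6, 400) = 400
  i=7: min(10*2^7, 400) = 400
  i=8: min(10*2^8, 400) = 400
  i=9: min(10*2^9, 400) = 400

Answer: 10 20 40 80 160 320 400 400 400 400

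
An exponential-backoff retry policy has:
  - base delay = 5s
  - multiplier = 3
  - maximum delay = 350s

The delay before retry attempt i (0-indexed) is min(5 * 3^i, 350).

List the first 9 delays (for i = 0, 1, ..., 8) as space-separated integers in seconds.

Answer: 5 15 45 135 350 350 350 350 350

Derivation:
Computing each delay:
  i=0: min(5*3^0, 350) = 5
  i=1: min(5*3^1, 350) = 15
  i=2: min(5*3^2, 350) = 45
  i=3: min(5*3^3, 350) = 135
  i=4: min(5*3^4, 350) = 350
  i=5: min(5*3^5, 350) = 350
  i=6: min(5*3^6, 350) = 350
  i=7: min(5*3^7, 350) = 350
  i=8: min(5*3^8, 350) = 350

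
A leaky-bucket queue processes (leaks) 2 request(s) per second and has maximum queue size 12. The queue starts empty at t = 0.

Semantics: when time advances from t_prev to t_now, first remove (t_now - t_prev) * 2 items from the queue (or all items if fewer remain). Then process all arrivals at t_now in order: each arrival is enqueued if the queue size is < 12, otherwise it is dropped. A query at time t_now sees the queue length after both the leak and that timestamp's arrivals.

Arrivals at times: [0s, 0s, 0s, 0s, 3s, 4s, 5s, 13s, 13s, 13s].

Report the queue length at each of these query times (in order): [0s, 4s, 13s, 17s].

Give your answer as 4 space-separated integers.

Queue lengths at query times:
  query t=0s: backlog = 4
  query t=4s: backlog = 1
  query t=13s: backlog = 3
  query t=17s: backlog = 0

Answer: 4 1 3 0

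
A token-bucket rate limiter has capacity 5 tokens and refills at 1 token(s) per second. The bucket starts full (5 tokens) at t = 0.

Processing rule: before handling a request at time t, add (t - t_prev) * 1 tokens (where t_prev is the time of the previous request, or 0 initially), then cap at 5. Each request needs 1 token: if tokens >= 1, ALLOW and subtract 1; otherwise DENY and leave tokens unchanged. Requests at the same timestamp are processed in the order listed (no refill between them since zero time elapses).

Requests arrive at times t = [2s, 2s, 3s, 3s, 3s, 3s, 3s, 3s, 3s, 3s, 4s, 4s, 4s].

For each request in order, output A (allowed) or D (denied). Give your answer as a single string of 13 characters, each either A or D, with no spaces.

Simulating step by step:
  req#1 t=2s: ALLOW
  req#2 t=2s: ALLOW
  req#3 t=3s: ALLOW
  req#4 t=3s: ALLOW
  req#5 t=3s: ALLOW
  req#6 t=3s: ALLOW
  req#7 t=3s: DENY
  req#8 t=3s: DENY
  req#9 t=3s: DENY
  req#10 t=3s: DENY
  req#11 t=4s: ALLOW
  req#12 t=4s: DENY
  req#13 t=4s: DENY

Answer: AAAAAADDDDADD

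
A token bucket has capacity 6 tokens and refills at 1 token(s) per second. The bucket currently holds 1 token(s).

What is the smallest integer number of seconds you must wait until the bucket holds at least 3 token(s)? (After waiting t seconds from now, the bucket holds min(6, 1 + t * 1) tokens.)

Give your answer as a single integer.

Answer: 2

Derivation:
Need 1 + t * 1 >= 3, so t >= 2/1.
Smallest integer t = ceil(2/1) = 2.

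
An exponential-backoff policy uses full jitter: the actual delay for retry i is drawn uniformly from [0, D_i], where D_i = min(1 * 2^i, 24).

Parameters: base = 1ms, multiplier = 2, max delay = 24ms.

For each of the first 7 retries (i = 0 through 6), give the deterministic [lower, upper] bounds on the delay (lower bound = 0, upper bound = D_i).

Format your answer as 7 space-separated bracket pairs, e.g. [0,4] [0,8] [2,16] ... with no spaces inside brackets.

Answer: [0,1] [0,2] [0,4] [0,8] [0,16] [0,24] [0,24]

Derivation:
Computing bounds per retry:
  i=0: D_i=min(1*2^0,24)=1, bounds=[0,1]
  i=1: D_i=min(1*2^1,24)=2, bounds=[0,2]
  i=2: D_i=min(1*2^2,24)=4, bounds=[0,4]
  i=3: D_i=min(1*2^3,24)=8, bounds=[0,8]
  i=4: D_i=min(1*2^4,24)=16, bounds=[0,16]
  i=5: D_i=min(1*2^5,24)=24, bounds=[0,24]
  i=6: D_i=min(1*2^6,24)=24, bounds=[0,24]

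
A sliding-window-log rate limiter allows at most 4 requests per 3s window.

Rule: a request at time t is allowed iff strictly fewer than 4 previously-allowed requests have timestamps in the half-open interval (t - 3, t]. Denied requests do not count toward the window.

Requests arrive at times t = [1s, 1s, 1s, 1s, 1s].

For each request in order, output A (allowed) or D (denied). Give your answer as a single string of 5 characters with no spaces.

Tracking allowed requests in the window:
  req#1 t=1s: ALLOW
  req#2 t=1s: ALLOW
  req#3 t=1s: ALLOW
  req#4 t=1s: ALLOW
  req#5 t=1s: DENY

Answer: AAAAD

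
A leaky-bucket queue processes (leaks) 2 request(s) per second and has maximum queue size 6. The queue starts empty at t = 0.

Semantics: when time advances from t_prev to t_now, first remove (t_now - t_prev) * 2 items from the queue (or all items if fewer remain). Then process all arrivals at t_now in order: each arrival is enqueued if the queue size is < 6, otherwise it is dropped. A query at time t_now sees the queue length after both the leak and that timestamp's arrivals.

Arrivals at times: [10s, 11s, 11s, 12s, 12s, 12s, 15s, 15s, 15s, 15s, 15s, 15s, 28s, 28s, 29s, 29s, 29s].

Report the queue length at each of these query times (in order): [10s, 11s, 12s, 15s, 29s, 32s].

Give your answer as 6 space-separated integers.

Queue lengths at query times:
  query t=10s: backlog = 1
  query t=11s: backlog = 2
  query t=12s: backlog = 3
  query t=15s: backlog = 6
  query t=29s: backlog = 3
  query t=32s: backlog = 0

Answer: 1 2 3 6 3 0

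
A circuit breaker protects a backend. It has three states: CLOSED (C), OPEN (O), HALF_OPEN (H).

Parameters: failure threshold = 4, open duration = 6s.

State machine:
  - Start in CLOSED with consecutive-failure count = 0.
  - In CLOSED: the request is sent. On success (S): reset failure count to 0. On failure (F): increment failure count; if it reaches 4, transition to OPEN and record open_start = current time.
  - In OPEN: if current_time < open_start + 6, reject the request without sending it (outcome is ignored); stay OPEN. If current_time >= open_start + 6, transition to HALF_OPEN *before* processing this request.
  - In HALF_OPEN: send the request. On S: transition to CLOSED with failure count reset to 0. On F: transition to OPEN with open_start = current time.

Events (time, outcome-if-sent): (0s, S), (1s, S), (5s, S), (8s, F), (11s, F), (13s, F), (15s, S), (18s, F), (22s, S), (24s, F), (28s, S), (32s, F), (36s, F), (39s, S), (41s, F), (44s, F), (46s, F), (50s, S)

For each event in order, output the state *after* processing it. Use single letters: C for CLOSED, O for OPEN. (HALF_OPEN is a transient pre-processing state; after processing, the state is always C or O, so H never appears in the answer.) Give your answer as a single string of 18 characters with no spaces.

Answer: CCCCCCCCCCCCCCCCCC

Derivation:
State after each event:
  event#1 t=0s outcome=S: state=CLOSED
  event#2 t=1s outcome=S: state=CLOSED
  event#3 t=5s outcome=S: state=CLOSED
  event#4 t=8s outcome=F: state=CLOSED
  event#5 t=11s outcome=F: state=CLOSED
  event#6 t=13s outcome=F: state=CLOSED
  event#7 t=15s outcome=S: state=CLOSED
  event#8 t=18s outcome=F: state=CLOSED
  event#9 t=22s outcome=S: state=CLOSED
  event#10 t=24s outcome=F: state=CLOSED
  event#11 t=28s outcome=S: state=CLOSED
  event#12 t=32s outcome=F: state=CLOSED
  event#13 t=36s outcome=F: state=CLOSED
  event#14 t=39s outcome=S: state=CLOSED
  event#15 t=41s outcome=F: state=CLOSED
  event#16 t=44s outcome=F: state=CLOSED
  event#17 t=46s outcome=F: state=CLOSED
  event#18 t=50s outcome=S: state=CLOSED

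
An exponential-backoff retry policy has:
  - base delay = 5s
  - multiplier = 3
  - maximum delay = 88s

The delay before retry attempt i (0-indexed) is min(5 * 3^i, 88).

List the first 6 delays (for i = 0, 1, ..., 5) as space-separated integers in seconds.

Answer: 5 15 45 88 88 88

Derivation:
Computing each delay:
  i=0: min(5*3^0, 88) = 5
  i=1: min(5*3^1, 88) = 15
  i=2: min(5*3^2, 88) = 45
  i=3: min(5*3^3, 88) = 88
  i=4: min(5*3^4, 88) = 88
  i=5: min(5*3^5, 88) = 88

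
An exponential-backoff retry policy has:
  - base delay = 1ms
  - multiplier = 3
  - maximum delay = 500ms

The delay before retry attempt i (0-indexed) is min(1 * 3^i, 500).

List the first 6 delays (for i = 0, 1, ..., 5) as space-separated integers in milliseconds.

Computing each delay:
  i=0: min(1*3^0, 500) = 1
  i=1: min(1*3^1, 500) = 3
  i=2: min(1*3^2, 500) = 9
  i=3: min(1*3^3, 500) = 27
  i=4: min(1*3^4, 500) = 81
  i=5: min(1*3^5, 500) = 243

Answer: 1 3 9 27 81 243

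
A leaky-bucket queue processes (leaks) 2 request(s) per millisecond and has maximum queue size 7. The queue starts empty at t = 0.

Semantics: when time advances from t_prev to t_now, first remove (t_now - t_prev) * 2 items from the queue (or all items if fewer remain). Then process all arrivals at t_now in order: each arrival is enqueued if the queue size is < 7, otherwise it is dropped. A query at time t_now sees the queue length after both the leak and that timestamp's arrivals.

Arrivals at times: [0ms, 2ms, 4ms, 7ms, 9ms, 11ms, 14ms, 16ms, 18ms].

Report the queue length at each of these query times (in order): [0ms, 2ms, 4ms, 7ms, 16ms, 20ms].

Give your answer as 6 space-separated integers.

Answer: 1 1 1 1 1 0

Derivation:
Queue lengths at query times:
  query t=0ms: backlog = 1
  query t=2ms: backlog = 1
  query t=4ms: backlog = 1
  query t=7ms: backlog = 1
  query t=16ms: backlog = 1
  query t=20ms: backlog = 0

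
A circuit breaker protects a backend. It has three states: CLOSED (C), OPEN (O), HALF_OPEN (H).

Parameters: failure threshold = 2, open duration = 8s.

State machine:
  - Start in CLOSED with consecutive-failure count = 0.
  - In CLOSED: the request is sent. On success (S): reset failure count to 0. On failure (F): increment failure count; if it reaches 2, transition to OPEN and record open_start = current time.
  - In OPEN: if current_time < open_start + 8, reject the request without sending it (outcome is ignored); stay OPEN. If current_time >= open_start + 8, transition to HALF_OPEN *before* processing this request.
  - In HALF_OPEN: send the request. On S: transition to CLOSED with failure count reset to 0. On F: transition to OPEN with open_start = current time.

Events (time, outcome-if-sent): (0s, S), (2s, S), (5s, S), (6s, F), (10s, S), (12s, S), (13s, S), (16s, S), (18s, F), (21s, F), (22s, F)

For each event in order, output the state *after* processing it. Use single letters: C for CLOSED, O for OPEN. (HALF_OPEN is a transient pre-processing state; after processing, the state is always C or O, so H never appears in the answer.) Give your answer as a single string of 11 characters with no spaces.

Answer: CCCCCCCCCOO

Derivation:
State after each event:
  event#1 t=0s outcome=S: state=CLOSED
  event#2 t=2s outcome=S: state=CLOSED
  event#3 t=5s outcome=S: state=CLOSED
  event#4 t=6s outcome=F: state=CLOSED
  event#5 t=10s outcome=S: state=CLOSED
  event#6 t=12s outcome=S: state=CLOSED
  event#7 t=13s outcome=S: state=CLOSED
  event#8 t=16s outcome=S: state=CLOSED
  event#9 t=18s outcome=F: state=CLOSED
  event#10 t=21s outcome=F: state=OPEN
  event#11 t=22s outcome=F: state=OPEN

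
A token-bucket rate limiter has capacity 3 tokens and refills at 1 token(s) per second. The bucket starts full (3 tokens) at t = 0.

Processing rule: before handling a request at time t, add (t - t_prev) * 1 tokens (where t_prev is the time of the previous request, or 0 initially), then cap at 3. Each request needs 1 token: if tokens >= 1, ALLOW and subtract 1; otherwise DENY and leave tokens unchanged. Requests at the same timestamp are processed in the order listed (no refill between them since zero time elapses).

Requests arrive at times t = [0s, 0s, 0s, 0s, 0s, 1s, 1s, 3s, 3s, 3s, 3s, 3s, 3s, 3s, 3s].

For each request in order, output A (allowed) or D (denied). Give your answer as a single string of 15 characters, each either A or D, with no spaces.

Answer: AAADDADAADDDDDD

Derivation:
Simulating step by step:
  req#1 t=0s: ALLOW
  req#2 t=0s: ALLOW
  req#3 t=0s: ALLOW
  req#4 t=0s: DENY
  req#5 t=0s: DENY
  req#6 t=1s: ALLOW
  req#7 t=1s: DENY
  req#8 t=3s: ALLOW
  req#9 t=3s: ALLOW
  req#10 t=3s: DENY
  req#11 t=3s: DENY
  req#12 t=3s: DENY
  req#13 t=3s: DENY
  req#14 t=3s: DENY
  req#15 t=3s: DENY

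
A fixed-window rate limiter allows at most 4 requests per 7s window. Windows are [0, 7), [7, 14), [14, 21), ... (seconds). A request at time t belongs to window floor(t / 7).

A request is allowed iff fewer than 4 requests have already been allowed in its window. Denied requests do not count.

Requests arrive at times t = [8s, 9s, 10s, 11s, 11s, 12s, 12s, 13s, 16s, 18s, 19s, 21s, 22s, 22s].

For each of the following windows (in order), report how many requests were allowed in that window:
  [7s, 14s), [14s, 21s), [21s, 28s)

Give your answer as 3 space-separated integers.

Answer: 4 3 3

Derivation:
Processing requests:
  req#1 t=8s (window 1): ALLOW
  req#2 t=9s (window 1): ALLOW
  req#3 t=10s (window 1): ALLOW
  req#4 t=11s (window 1): ALLOW
  req#5 t=11s (window 1): DENY
  req#6 t=12s (window 1): DENY
  req#7 t=12s (window 1): DENY
  req#8 t=13s (window 1): DENY
  req#9 t=16s (window 2): ALLOW
  req#10 t=18s (window 2): ALLOW
  req#11 t=19s (window 2): ALLOW
  req#12 t=21s (window 3): ALLOW
  req#13 t=22s (window 3): ALLOW
  req#14 t=22s (window 3): ALLOW

Allowed counts by window: 4 3 3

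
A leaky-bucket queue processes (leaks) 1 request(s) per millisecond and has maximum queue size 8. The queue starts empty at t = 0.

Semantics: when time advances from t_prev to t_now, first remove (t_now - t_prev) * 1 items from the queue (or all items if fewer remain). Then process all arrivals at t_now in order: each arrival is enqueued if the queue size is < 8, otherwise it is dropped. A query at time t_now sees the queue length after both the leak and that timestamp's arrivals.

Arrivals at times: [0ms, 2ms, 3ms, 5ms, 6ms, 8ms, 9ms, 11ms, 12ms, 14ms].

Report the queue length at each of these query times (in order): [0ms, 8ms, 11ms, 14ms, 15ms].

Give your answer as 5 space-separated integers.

Queue lengths at query times:
  query t=0ms: backlog = 1
  query t=8ms: backlog = 1
  query t=11ms: backlog = 1
  query t=14ms: backlog = 1
  query t=15ms: backlog = 0

Answer: 1 1 1 1 0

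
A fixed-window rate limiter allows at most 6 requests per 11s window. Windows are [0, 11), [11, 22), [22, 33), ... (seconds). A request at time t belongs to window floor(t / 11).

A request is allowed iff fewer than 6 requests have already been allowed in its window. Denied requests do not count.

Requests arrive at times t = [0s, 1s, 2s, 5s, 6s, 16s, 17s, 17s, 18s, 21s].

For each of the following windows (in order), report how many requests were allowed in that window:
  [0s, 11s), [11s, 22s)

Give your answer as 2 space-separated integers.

Answer: 5 5

Derivation:
Processing requests:
  req#1 t=0s (window 0): ALLOW
  req#2 t=1s (window 0): ALLOW
  req#3 t=2s (window 0): ALLOW
  req#4 t=5s (window 0): ALLOW
  req#5 t=6s (window 0): ALLOW
  req#6 t=16s (window 1): ALLOW
  req#7 t=17s (window 1): ALLOW
  req#8 t=17s (window 1): ALLOW
  req#9 t=18s (window 1): ALLOW
  req#10 t=21s (window 1): ALLOW

Allowed counts by window: 5 5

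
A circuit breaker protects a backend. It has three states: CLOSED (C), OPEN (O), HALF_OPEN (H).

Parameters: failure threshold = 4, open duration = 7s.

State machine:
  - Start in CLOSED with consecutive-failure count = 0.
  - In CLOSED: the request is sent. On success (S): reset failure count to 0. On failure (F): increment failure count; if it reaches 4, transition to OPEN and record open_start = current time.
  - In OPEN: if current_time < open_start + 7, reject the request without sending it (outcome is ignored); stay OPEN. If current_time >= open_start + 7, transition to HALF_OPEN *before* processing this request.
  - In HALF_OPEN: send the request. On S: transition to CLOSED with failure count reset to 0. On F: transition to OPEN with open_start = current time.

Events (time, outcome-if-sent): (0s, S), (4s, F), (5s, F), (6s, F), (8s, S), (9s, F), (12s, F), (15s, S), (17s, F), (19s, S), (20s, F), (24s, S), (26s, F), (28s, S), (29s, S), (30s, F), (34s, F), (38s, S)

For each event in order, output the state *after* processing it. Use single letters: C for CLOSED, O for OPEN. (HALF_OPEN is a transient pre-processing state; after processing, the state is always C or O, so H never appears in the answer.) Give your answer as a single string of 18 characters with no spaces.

State after each event:
  event#1 t=0s outcome=S: state=CLOSED
  event#2 t=4s outcome=F: state=CLOSED
  event#3 t=5s outcome=F: state=CLOSED
  event#4 t=6s outcome=F: state=CLOSED
  event#5 t=8s outcome=S: state=CLOSED
  event#6 t=9s outcome=F: state=CLOSED
  event#7 t=12s outcome=F: state=CLOSED
  event#8 t=15s outcome=S: state=CLOSED
  event#9 t=17s outcome=F: state=CLOSED
  event#10 t=19s outcome=S: state=CLOSED
  event#11 t=20s outcome=F: state=CLOSED
  event#12 t=24s outcome=S: state=CLOSED
  event#13 t=26s outcome=F: state=CLOSED
  event#14 t=28s outcome=S: state=CLOSED
  event#15 t=29s outcome=S: state=CLOSED
  event#16 t=30s outcome=F: state=CLOSED
  event#17 t=34s outcome=F: state=CLOSED
  event#18 t=38s outcome=S: state=CLOSED

Answer: CCCCCCCCCCCCCCCCCC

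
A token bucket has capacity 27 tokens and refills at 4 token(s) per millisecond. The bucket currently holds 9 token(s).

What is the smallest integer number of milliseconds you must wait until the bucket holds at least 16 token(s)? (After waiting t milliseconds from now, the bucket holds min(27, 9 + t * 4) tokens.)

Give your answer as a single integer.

Answer: 2

Derivation:
Need 9 + t * 4 >= 16, so t >= 7/4.
Smallest integer t = ceil(7/4) = 2.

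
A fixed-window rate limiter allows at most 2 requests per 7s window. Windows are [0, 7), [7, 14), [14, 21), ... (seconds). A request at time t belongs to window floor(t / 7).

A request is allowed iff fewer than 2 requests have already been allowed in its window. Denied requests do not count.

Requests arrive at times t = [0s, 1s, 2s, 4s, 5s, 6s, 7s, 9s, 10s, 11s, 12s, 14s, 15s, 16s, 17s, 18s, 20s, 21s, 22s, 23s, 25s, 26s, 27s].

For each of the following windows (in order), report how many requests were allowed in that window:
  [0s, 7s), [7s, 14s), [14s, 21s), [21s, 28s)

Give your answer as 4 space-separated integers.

Answer: 2 2 2 2

Derivation:
Processing requests:
  req#1 t=0s (window 0): ALLOW
  req#2 t=1s (window 0): ALLOW
  req#3 t=2s (window 0): DENY
  req#4 t=4s (window 0): DENY
  req#5 t=5s (window 0): DENY
  req#6 t=6s (window 0): DENY
  req#7 t=7s (window 1): ALLOW
  req#8 t=9s (window 1): ALLOW
  req#9 t=10s (window 1): DENY
  req#10 t=11s (window 1): DENY
  req#11 t=12s (window 1): DENY
  req#12 t=14s (window 2): ALLOW
  req#13 t=15s (window 2): ALLOW
  req#14 t=16s (window 2): DENY
  req#15 t=17s (window 2): DENY
  req#16 t=18s (window 2): DENY
  req#17 t=20s (window 2): DENY
  req#18 t=21s (window 3): ALLOW
  req#19 t=22s (window 3): ALLOW
  req#20 t=23s (window 3): DENY
  req#21 t=25s (window 3): DENY
  req#22 t=26s (window 3): DENY
  req#23 t=27s (window 3): DENY

Allowed counts by window: 2 2 2 2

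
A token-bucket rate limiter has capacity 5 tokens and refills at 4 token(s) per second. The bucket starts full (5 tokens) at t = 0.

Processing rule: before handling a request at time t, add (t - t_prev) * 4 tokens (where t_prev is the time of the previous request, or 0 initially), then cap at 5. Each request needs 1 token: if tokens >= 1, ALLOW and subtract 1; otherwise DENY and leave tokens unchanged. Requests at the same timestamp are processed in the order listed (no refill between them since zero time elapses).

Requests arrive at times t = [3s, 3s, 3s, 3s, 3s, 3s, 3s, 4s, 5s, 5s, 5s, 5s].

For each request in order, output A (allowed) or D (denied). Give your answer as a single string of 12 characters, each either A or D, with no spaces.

Answer: AAAAADDAAAAA

Derivation:
Simulating step by step:
  req#1 t=3s: ALLOW
  req#2 t=3s: ALLOW
  req#3 t=3s: ALLOW
  req#4 t=3s: ALLOW
  req#5 t=3s: ALLOW
  req#6 t=3s: DENY
  req#7 t=3s: DENY
  req#8 t=4s: ALLOW
  req#9 t=5s: ALLOW
  req#10 t=5s: ALLOW
  req#11 t=5s: ALLOW
  req#12 t=5s: ALLOW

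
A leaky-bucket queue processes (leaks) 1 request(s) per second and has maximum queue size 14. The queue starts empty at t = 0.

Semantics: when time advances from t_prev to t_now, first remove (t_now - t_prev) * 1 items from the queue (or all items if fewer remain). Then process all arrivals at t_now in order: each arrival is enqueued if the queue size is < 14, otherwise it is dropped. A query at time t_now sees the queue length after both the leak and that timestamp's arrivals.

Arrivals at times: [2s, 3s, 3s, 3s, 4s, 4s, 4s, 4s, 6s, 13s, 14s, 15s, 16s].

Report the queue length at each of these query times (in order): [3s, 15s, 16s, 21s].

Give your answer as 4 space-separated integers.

Queue lengths at query times:
  query t=3s: backlog = 3
  query t=15s: backlog = 1
  query t=16s: backlog = 1
  query t=21s: backlog = 0

Answer: 3 1 1 0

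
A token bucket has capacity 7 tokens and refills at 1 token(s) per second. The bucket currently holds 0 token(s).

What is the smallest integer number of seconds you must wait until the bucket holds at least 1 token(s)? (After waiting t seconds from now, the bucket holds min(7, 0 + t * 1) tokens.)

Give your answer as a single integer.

Answer: 1

Derivation:
Need 0 + t * 1 >= 1, so t >= 1/1.
Smallest integer t = ceil(1/1) = 1.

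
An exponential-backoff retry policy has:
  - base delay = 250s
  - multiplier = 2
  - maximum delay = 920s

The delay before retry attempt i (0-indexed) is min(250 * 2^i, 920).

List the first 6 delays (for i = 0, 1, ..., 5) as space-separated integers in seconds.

Computing each delay:
  i=0: min(250*2^0, 920) = 250
  i=1: min(250*2^1, 920) = 500
  i=2: min(250*2^2, 920) = 920
  i=3: min(250*2^3, 920) = 920
  i=4: min(250*2^4, 920) = 920
  i=5: min(250*2^5, 920) = 920

Answer: 250 500 920 920 920 920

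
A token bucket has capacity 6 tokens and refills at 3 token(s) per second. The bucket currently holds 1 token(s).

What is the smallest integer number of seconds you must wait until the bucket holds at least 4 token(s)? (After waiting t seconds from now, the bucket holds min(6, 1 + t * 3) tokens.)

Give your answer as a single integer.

Answer: 1

Derivation:
Need 1 + t * 3 >= 4, so t >= 3/3.
Smallest integer t = ceil(3/3) = 1.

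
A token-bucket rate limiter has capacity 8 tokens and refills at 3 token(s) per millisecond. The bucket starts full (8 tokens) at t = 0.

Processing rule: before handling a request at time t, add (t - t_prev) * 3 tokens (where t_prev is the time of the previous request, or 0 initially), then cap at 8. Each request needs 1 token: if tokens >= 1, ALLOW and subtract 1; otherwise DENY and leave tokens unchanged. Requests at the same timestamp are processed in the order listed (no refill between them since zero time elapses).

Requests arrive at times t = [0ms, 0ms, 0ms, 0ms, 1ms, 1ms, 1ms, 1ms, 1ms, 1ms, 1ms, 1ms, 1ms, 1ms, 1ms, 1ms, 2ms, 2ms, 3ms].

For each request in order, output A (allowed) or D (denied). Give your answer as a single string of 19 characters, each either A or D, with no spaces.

Answer: AAAAAAAAAAADDDDDAAA

Derivation:
Simulating step by step:
  req#1 t=0ms: ALLOW
  req#2 t=0ms: ALLOW
  req#3 t=0ms: ALLOW
  req#4 t=0ms: ALLOW
  req#5 t=1ms: ALLOW
  req#6 t=1ms: ALLOW
  req#7 t=1ms: ALLOW
  req#8 t=1ms: ALLOW
  req#9 t=1ms: ALLOW
  req#10 t=1ms: ALLOW
  req#11 t=1ms: ALLOW
  req#12 t=1ms: DENY
  req#13 t=1ms: DENY
  req#14 t=1ms: DENY
  req#15 t=1ms: DENY
  req#16 t=1ms: DENY
  req#17 t=2ms: ALLOW
  req#18 t=2ms: ALLOW
  req#19 t=3ms: ALLOW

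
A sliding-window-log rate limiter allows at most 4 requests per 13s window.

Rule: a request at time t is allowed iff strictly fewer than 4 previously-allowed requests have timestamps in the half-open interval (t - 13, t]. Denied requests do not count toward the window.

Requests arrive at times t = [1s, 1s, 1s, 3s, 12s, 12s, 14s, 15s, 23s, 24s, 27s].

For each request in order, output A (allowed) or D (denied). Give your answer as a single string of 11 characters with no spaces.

Tracking allowed requests in the window:
  req#1 t=1s: ALLOW
  req#2 t=1s: ALLOW
  req#3 t=1s: ALLOW
  req#4 t=3s: ALLOW
  req#5 t=12s: DENY
  req#6 t=12s: DENY
  req#7 t=14s: ALLOW
  req#8 t=15s: ALLOW
  req#9 t=23s: ALLOW
  req#10 t=24s: ALLOW
  req#11 t=27s: ALLOW

Answer: AAAADDAAAAA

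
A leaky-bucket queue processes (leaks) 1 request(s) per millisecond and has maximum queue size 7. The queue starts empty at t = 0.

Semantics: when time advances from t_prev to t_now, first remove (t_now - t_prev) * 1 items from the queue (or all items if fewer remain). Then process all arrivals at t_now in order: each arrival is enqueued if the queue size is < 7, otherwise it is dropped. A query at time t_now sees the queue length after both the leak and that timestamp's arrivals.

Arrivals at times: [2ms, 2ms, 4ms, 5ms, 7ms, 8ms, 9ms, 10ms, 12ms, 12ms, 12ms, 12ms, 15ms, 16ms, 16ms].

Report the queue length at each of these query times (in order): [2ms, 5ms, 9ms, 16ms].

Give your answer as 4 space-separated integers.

Queue lengths at query times:
  query t=2ms: backlog = 2
  query t=5ms: backlog = 1
  query t=9ms: backlog = 1
  query t=16ms: backlog = 3

Answer: 2 1 1 3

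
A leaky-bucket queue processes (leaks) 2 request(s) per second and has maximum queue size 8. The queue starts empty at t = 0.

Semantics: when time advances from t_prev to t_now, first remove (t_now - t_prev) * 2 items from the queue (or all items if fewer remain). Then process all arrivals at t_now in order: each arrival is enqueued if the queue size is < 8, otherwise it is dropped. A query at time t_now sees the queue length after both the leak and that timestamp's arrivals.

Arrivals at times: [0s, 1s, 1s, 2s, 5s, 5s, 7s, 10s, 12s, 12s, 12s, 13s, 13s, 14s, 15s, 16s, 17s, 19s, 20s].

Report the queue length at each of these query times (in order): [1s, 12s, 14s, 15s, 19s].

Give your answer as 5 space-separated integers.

Answer: 2 3 2 1 1

Derivation:
Queue lengths at query times:
  query t=1s: backlog = 2
  query t=12s: backlog = 3
  query t=14s: backlog = 2
  query t=15s: backlog = 1
  query t=19s: backlog = 1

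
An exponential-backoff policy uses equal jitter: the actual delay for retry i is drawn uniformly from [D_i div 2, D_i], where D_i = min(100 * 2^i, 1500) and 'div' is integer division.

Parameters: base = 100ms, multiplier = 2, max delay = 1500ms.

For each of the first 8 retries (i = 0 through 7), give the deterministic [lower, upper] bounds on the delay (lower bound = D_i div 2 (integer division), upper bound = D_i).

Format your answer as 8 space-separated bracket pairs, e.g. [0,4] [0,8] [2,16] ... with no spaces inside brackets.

Computing bounds per retry:
  i=0: D_i=min(100*2^0,1500)=100, bounds=[50,100]
  i=1: D_i=min(100*2^1,1500)=200, bounds=[100,200]
  i=2: D_i=min(100*2^2,1500)=400, bounds=[200,400]
  i=3: D_i=min(100*2^3,1500)=800, bounds=[400,800]
  i=4: D_i=min(100*2^4,1500)=1500, bounds=[750,1500]
  i=5: D_i=min(100*2^5,1500)=1500, bounds=[750,1500]
  i=6: D_i=min(100*2^6,1500)=1500, bounds=[750,1500]
  i=7: D_i=min(100*2^7,1500)=1500, bounds=[750,1500]

Answer: [50,100] [100,200] [200,400] [400,800] [750,1500] [750,1500] [750,1500] [750,1500]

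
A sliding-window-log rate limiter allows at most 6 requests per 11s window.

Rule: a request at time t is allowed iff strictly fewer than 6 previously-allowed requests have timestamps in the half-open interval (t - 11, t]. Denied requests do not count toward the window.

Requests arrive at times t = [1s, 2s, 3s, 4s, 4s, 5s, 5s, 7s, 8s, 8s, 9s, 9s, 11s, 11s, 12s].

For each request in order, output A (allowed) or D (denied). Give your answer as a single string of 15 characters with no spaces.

Answer: AAAAAADDDDDDDDA

Derivation:
Tracking allowed requests in the window:
  req#1 t=1s: ALLOW
  req#2 t=2s: ALLOW
  req#3 t=3s: ALLOW
  req#4 t=4s: ALLOW
  req#5 t=4s: ALLOW
  req#6 t=5s: ALLOW
  req#7 t=5s: DENY
  req#8 t=7s: DENY
  req#9 t=8s: DENY
  req#10 t=8s: DENY
  req#11 t=9s: DENY
  req#12 t=9s: DENY
  req#13 t=11s: DENY
  req#14 t=11s: DENY
  req#15 t=12s: ALLOW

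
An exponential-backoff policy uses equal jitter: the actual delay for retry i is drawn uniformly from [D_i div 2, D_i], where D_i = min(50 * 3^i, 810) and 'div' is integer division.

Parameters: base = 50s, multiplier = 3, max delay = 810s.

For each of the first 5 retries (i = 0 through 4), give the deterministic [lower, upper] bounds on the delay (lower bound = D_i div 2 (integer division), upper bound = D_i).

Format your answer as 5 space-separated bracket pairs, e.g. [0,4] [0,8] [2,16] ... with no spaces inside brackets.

Computing bounds per retry:
  i=0: D_i=min(50*3^0,810)=50, bounds=[25,50]
  i=1: D_i=min(50*3^1,810)=150, bounds=[75,150]
  i=2: D_i=min(50*3^2,810)=450, bounds=[225,450]
  i=3: D_i=min(50*3^3,810)=810, bounds=[405,810]
  i=4: D_i=min(50*3^4,810)=810, bounds=[405,810]

Answer: [25,50] [75,150] [225,450] [405,810] [405,810]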